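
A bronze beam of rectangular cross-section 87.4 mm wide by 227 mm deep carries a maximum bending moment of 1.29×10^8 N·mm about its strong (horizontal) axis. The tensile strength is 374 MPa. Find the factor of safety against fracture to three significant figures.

n = 2.18

Section modulus S = bh²/6 = 87.4×227²/6 = 750600 mm³.
σ = M/S = 1.2900×10^8/750600 = 171.9 MPa.
n = 374/171.9 = 2.176.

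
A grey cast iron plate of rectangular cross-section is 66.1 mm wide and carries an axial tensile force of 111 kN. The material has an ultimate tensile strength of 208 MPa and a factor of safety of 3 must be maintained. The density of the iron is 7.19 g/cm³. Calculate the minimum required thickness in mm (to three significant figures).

σ_allow = 208/3 = 69.33 MPa.
Required area A = F/σ_allow = 111000/69.33 = 1601 mm².
t = A/w = 1601/66.1 = 24.22 mm.

t = 24.2 mm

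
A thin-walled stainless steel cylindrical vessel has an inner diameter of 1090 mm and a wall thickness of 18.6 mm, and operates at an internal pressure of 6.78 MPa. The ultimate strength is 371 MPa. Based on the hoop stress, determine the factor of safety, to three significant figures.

σ_h = pD/(2t) = 6.78×1090/(2×18.6) = 198.7 MPa.
n = 371/198.7 = 1.868.

n = 1.87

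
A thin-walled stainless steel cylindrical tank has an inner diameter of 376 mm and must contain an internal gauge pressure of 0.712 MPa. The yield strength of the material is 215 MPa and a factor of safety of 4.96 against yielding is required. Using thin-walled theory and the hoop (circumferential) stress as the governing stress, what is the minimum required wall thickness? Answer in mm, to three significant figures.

σ_allow = 215/4.96 = 43.35 MPa.
Hoop stress σ_h = pD/(2t), so t = pD/(2σ_allow) = 0.712×376/(2×43.35) = 3.088 mm.

t = 3.09 mm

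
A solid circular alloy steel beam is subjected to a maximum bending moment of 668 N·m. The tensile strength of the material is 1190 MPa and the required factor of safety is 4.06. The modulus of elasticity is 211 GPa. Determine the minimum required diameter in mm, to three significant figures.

σ_allow = 1190/4.06 = 293.1 MPa.
For a solid circular section σ = 32M/(πd³), so d³ = 32M/(π σ_allow) = 32×668000/(π×293.1) = 23210 mm³.
d = 28.53 mm.

d = 28.5 mm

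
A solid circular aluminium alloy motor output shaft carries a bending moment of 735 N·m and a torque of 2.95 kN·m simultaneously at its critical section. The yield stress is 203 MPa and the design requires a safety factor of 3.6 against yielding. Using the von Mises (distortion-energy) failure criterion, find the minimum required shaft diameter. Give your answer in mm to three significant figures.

σ_allow = σ_y/n = 203/3.6 = 56.39 MPa.
For a solid shaft σ_b = 32M/(πd³) and τ = 16T/(πd³), so the von Mises stress is σ' = (16/πd³)·√(4M²+3T²).
√(4M²+3T²) = √(4×(735000)² + 3×(2.950×10^6)²) = 5.317×10^6 N·mm.
d³ = 16×5.317×10^6/(π×56.39) = 480200 mm³.
d = 78.31 mm.

d = 78.3 mm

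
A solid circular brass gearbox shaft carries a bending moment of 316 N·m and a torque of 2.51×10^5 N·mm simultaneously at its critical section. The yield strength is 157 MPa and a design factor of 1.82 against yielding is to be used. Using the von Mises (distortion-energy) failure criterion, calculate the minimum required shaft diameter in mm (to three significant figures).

d = 35.6 mm

σ_allow = σ_y/n = 157/1.82 = 86.26 MPa.
For a solid shaft σ_b = 32M/(πd³) and τ = 16T/(πd³), so the von Mises stress is σ' = (16/πd³)·√(4M²+3T²).
√(4M²+3T²) = √(4×(316000)² + 3×(251000)²) = 767100 N·mm.
d³ = 16×767100/(π×86.26) = 45290 mm³.
d = 35.64 mm.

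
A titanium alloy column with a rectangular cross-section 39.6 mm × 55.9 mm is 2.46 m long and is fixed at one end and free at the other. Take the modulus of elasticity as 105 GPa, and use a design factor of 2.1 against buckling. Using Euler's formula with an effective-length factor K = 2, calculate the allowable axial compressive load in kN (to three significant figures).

Buckling occurs about the weak axis: I_min = h·b³/12 = 55.9×39.6³/12 = 289300 mm⁴ (b = 39.6 mm is the smaller dimension).
Effective length L_e = KL = 2×2.46 m = 4920 mm.
Euler critical load P_cr = π²EI/L_e² = π²×105000×289300/4920² = 12380 N.
P_allow = P_cr/n = 12380/2.1 = 5897 N.

P_allow = 5.90 kN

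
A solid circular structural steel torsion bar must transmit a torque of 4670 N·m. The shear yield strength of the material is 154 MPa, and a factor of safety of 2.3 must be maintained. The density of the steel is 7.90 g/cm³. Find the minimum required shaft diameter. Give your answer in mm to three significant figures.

Allowable shear stress τ_allow = 154/2.3 = 66.96 MPa.
For a solid shaft τ = 16T/(πd³), so d³ = 16T/(π τ_allow) = 16×4670000/(π×66.96) = 355200 mm³.
d = (355200)^(1/3) = 70.82 mm.

d = 70.8 mm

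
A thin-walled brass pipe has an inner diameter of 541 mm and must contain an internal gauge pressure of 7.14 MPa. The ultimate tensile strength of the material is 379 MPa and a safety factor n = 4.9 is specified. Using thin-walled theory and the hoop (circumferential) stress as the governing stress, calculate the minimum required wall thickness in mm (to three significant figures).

σ_allow = 379/4.9 = 77.35 MPa.
Hoop stress σ_h = pD/(2t), so t = pD/(2σ_allow) = 7.14×541/(2×77.35) = 24.97 mm.

t = 25.0 mm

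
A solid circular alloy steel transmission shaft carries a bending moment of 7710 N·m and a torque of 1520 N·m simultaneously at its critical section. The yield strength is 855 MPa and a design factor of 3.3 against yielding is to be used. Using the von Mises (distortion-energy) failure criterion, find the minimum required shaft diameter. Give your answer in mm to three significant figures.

σ_allow = σ_y/n = 855/3.3 = 259.1 MPa.
For a solid shaft σ_b = 32M/(πd³) and τ = 16T/(πd³), so the von Mises stress is σ' = (16/πd³)·√(4M²+3T²).
√(4M²+3T²) = √(4×(7.710×10^6)² + 3×(1.520×10^6)²) = 1.564×10^7 N·mm.
d³ = 16×1.564×10^7/(π×259.1) = 307500 mm³.
d = 67.50 mm.

d = 67.5 mm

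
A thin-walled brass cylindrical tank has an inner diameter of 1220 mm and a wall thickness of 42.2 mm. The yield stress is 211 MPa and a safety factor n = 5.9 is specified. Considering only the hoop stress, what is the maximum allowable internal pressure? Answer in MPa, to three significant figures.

σ_allow = 211/5.9 = 35.76 MPa.
σ_h = pD/(2t) → p_allow = 2σ_allow t/D = 2×35.76×42.2/1220 = 2.474 MPa.

p_allow = 2.47 MPa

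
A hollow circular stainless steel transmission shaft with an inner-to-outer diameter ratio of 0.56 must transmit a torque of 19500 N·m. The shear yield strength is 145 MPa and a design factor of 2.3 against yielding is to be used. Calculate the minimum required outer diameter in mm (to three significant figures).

τ_allow = 145/2.3 = 63.04 MPa.
For a hollow shaft τ = 16T/[πd_o³(1−k⁴)] with k = 0.56, so 1−k⁴ = 0.9017.
d_o³ = 16T/[π τ_allow (1−k⁴)] = 16×1.9500×10^7/(π×63.04×0.9017) = 1.747×10^6 mm³.
d_o = 120.4 mm.

d_o = 120 mm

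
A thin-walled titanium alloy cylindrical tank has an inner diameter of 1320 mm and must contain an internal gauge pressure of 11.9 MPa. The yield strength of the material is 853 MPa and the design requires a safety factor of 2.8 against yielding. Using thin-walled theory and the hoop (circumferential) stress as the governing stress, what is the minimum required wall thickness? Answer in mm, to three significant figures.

σ_allow = 853/2.8 = 304.6 MPa.
Hoop stress σ_h = pD/(2t), so t = pD/(2σ_allow) = 11.9×1320/(2×304.6) = 25.78 mm.

t = 25.8 mm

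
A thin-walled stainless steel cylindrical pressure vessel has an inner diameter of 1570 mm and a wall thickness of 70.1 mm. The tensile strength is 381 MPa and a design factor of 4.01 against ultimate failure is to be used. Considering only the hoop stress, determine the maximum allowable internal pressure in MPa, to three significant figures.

σ_allow = 381/4.01 = 95.01 MPa.
σ_h = pD/(2t) → p_allow = 2σ_allow t/D = 2×95.01×70.1/1570 = 8.485 MPa.

p_allow = 8.48 MPa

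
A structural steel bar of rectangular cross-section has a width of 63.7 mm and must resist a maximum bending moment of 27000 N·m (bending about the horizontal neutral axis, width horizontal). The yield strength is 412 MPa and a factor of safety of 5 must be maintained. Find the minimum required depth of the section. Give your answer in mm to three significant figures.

σ_allow = 412/5 = 82.40 MPa.
For a rectangular section σ = 6M/(bh²), so h² = 6M/(b σ_allow) = 6×2.7000×10^7/(63.7×82.40) = 30860 mm².
h = 175.7 mm.

h = 176 mm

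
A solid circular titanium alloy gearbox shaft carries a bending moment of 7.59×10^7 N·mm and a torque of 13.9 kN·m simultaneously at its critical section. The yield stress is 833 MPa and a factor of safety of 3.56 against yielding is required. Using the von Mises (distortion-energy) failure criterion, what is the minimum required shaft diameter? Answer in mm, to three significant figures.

σ_allow = σ_y/n = 833/3.56 = 234.0 MPa.
For a solid shaft σ_b = 32M/(πd³) and τ = 16T/(πd³), so the von Mises stress is σ' = (16/πd³)·√(4M²+3T²).
√(4M²+3T²) = √(4×(7.590×10^7)² + 3×(1.390×10^7)²) = 1.537×10^8 N·mm.
d³ = 16×1.537×10^8/(π×234.0) = 3.345×10^6 mm³.
d = 149.6 mm.

d = 150 mm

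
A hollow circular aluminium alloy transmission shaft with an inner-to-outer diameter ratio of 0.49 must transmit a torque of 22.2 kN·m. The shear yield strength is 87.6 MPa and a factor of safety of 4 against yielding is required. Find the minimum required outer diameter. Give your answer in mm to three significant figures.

d_o = 176 mm

τ_allow = 87.6/4 = 21.90 MPa.
For a hollow shaft τ = 16T/[πd_o³(1−k⁴)] with k = 0.49, so 1−k⁴ = 0.9424.
d_o³ = 16T/[π τ_allow (1−k⁴)] = 16×2.2200×10^7/(π×21.90×0.9424) = 5.479×10^6 mm³.
d_o = 176.3 mm.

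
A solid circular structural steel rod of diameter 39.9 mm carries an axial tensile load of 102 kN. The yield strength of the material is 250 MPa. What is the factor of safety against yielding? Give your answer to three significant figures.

n = 3.06

A = πd²/4 = 1250 mm².
σ = F/A = 102000/1250 = 81.58 MPa.
n = 250/81.58 = 3.065.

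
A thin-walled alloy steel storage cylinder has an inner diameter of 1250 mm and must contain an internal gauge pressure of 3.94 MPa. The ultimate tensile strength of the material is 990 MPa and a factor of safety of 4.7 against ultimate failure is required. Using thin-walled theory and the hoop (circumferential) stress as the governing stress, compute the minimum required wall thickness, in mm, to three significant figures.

t = 11.7 mm

σ_allow = 990/4.7 = 210.6 MPa.
Hoop stress σ_h = pD/(2t), so t = pD/(2σ_allow) = 3.94×1250/(2×210.6) = 11.69 mm.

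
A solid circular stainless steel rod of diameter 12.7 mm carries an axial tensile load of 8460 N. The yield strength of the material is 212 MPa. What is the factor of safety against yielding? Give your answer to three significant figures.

A = πd²/4 = 126.7 mm².
σ = F/A = 8460.0/126.7 = 66.78 MPa.
n = 212/66.78 = 3.174.

n = 3.17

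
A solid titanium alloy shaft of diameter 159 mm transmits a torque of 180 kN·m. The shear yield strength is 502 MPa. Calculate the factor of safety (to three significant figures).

n = 2.20

τ = 16T/(πd³) = 16×1.8000×10^8/(π×159³) = 228.1 MPa.
n = τ_limit/τ = 502/228.1 = 2.201.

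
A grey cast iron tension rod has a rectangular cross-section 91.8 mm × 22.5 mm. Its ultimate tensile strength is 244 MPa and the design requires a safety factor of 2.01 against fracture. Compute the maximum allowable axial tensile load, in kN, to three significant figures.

F_allow = 251 kN

σ_allow = 244/2.01 = 121.4 MPa.
A = 91.8×22.5 = 2066 mm².
F_allow = σ_allow × A = 121.4×2066 = 250700 N.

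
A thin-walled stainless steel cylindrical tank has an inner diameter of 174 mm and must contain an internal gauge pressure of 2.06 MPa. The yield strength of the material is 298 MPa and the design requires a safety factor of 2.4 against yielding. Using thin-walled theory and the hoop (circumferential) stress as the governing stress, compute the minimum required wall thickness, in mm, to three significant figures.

σ_allow = 298/2.4 = 124.2 MPa.
Hoop stress σ_h = pD/(2t), so t = pD/(2σ_allow) = 2.06×174/(2×124.2) = 1.443 mm.

t = 1.44 mm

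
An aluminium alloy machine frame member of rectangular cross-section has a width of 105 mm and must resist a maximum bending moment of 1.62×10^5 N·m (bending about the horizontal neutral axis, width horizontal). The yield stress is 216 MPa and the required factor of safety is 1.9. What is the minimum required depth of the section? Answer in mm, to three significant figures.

h = 285 mm

σ_allow = 216/1.9 = 113.7 MPa.
For a rectangular section σ = 6M/(bh²), so h² = 6M/(b σ_allow) = 6×1.6200×10^8/(105×113.7) = 81430 mm².
h = 285.4 mm.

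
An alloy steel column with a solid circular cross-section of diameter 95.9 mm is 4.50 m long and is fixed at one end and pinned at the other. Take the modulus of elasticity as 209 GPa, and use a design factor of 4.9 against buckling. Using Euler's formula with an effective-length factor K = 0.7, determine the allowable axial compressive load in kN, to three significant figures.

P_allow = 176 kN

I = πd⁴/64 = π×95.9⁴/64 = 4.152×10^6 mm⁴.
Effective length L_e = KL = 0.7×4.50 m = 3150 mm.
Euler critical load P_cr = π²EI/L_e² = π²×209000×4.152×10^6/3150² = 863100 N.
P_allow = P_cr/n = 863100/4.9 = 176100 N.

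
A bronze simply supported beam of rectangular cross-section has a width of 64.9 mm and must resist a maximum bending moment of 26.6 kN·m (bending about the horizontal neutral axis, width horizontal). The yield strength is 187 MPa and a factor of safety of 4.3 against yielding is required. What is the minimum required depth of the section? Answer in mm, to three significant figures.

h = 238 mm

σ_allow = 187/4.3 = 43.49 MPa.
For a rectangular section σ = 6M/(bh²), so h² = 6M/(b σ_allow) = 6×2.6600×10^7/(64.9×43.49) = 56550 mm².
h = 237.8 mm.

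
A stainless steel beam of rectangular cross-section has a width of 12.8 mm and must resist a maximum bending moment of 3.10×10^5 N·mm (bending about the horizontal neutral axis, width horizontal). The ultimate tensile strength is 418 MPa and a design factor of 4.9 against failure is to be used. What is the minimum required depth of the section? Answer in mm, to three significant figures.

σ_allow = 418/4.9 = 85.31 MPa.
For a rectangular section σ = 6M/(bh²), so h² = 6M/(b σ_allow) = 6×310000/(12.8×85.31) = 1703 mm².
h = 41.27 mm.

h = 41.3 mm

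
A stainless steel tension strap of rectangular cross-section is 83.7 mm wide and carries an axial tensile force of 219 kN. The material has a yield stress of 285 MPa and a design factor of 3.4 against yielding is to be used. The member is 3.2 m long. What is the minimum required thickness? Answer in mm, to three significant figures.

σ_allow = 285/3.4 = 83.82 MPa.
Required area A = F/σ_allow = 219000/83.82 = 2613 mm².
t = A/w = 2613/83.7 = 31.21 mm.

t = 31.2 mm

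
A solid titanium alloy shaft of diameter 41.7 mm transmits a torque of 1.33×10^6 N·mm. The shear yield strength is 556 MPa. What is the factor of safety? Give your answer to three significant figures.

n = 5.95

τ = 16T/(πd³) = 16×1330000/(π×41.7³) = 93.41 MPa.
n = τ_limit/τ = 556/93.41 = 5.952.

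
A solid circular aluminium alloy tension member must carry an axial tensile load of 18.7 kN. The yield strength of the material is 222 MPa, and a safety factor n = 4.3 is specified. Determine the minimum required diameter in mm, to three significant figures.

d = 21.5 mm

Allowable stress σ_allow = 222/4.3 = 51.63 MPa.
Required area A = F/σ_allow = 18700/51.63 = 362.2 mm².
A = πd²/4 → d = √(4A/π) = 21.48 mm.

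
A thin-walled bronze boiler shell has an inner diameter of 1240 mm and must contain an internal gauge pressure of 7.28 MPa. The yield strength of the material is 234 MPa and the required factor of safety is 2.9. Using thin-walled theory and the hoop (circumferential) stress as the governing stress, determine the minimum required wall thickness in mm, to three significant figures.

σ_allow = 234/2.9 = 80.69 MPa.
Hoop stress σ_h = pD/(2t), so t = pD/(2σ_allow) = 7.28×1240/(2×80.69) = 55.94 mm.

t = 55.9 mm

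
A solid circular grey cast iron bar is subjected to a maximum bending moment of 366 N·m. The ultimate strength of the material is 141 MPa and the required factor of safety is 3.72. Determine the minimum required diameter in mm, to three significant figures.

d = 46.2 mm

σ_allow = 141/3.72 = 37.90 MPa.
For a solid circular section σ = 32M/(πd³), so d³ = 32M/(π σ_allow) = 32×366000/(π×37.90) = 98360 mm³.
d = 46.16 mm.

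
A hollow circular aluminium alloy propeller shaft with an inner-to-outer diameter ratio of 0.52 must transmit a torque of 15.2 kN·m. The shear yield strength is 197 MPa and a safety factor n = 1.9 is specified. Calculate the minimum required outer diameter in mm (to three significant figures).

τ_allow = 197/1.9 = 103.7 MPa.
For a hollow shaft τ = 16T/[πd_o³(1−k⁴)] with k = 0.52, so 1−k⁴ = 0.9269.
d_o³ = 16T/[π τ_allow (1−k⁴)] = 16×1.5200×10^7/(π×103.7×0.9269) = 805500 mm³.
d_o = 93.04 mm.

d_o = 93.0 mm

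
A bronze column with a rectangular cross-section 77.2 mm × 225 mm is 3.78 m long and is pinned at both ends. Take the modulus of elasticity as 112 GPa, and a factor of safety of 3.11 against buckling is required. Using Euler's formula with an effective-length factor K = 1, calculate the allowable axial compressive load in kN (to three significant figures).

Buckling occurs about the weak axis: I_min = h·b³/12 = 225×77.2³/12 = 8.627×10^6 mm⁴ (b = 77.2 mm is the smaller dimension).
Effective length L_e = KL = 1×3.78 m = 3780 mm.
Euler critical load P_cr = π²EI/L_e² = π²×112000×8.627×10^6/3780² = 667400 N.
P_allow = P_cr/n = 667400/3.11 = 214600 N.

P_allow = 215 kN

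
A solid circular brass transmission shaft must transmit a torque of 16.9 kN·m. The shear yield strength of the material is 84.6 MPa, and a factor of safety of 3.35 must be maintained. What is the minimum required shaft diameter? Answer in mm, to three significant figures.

d = 150 mm

Allowable shear stress τ_allow = 84.6/3.35 = 25.25 MPa.
For a solid shaft τ = 16T/(πd³), so d³ = 16T/(π τ_allow) = 16×1.6900×10^7/(π×25.25) = 3.408×10^6 mm³.
d = (3.408×10^6)^(1/3) = 150.5 mm.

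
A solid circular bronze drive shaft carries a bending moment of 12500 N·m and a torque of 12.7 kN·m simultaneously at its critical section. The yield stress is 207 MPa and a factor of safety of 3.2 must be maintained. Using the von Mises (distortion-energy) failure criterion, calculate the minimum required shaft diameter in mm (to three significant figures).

σ_allow = σ_y/n = 207/3.2 = 64.69 MPa.
For a solid shaft σ_b = 32M/(πd³) and τ = 16T/(πd³), so the von Mises stress is σ' = (16/πd³)·√(4M²+3T²).
√(4M²+3T²) = √(4×(1.250×10^7)² + 3×(1.270×10^7)²) = 3.330×10^7 N·mm.
d³ = 16×3.330×10^7/(π×64.69) = 2.622×10^6 mm³.
d = 137.9 mm.

d = 138 mm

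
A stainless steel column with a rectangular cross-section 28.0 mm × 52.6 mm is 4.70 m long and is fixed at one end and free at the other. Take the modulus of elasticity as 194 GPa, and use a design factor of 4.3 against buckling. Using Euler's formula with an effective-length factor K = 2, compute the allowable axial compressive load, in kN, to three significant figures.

P_allow = 0.485 kN

Buckling occurs about the weak axis: I_min = h·b³/12 = 52.6×28.0³/12 = 96220 mm⁴ (b = 28.0 mm is the smaller dimension).
Effective length L_e = KL = 2×4.70 m = 9400 mm.
Euler critical load P_cr = π²EI/L_e² = π²×194000×96220/9400² = 2085 N.
P_allow = P_cr/n = 2085/4.3 = 484.9 N.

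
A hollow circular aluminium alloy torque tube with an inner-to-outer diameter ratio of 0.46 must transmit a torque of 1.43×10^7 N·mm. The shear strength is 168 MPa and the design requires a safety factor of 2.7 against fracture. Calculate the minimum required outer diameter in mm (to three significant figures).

τ_allow = 168/2.7 = 62.22 MPa.
For a hollow shaft τ = 16T/[πd_o³(1−k⁴)] with k = 0.46, so 1−k⁴ = 0.9552.
d_o³ = 16T/[π τ_allow (1−k⁴)] = 16×1.4300×10^7/(π×62.22×0.9552) = 1.225×10^6 mm³.
d_o = 107.0 mm.

d_o = 107 mm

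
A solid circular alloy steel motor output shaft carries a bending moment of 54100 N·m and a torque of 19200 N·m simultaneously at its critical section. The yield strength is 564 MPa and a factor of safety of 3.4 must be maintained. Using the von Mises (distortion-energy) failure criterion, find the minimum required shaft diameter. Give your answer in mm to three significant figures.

σ_allow = σ_y/n = 564/3.4 = 165.9 MPa.
For a solid shaft σ_b = 32M/(πd³) and τ = 16T/(πd³), so the von Mises stress is σ' = (16/πd³)·√(4M²+3T²).
√(4M²+3T²) = √(4×(5.410×10^7)² + 3×(1.920×10^7)²) = 1.132×10^8 N·mm.
d³ = 16×1.132×10^8/(π×165.9) = 3.475×10^6 mm³.
d = 151.5 mm.

d = 151 mm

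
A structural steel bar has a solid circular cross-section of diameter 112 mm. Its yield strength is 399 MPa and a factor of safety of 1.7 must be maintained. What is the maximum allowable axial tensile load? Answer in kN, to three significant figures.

σ_allow = 399/1.7 = 234.7 MPa.
A = πd²/4 = π×112²/4 = 9852 mm².
F_allow = σ_allow × A = 234.7×9852 = 2.312×10^6 N.

F_allow = 2310 kN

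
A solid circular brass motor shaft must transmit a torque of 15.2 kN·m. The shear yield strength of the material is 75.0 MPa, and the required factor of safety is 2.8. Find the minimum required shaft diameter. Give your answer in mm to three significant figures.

Allowable shear stress τ_allow = 75.0/2.8 = 26.79 MPa.
For a solid shaft τ = 16T/(πd³), so d³ = 16T/(π τ_allow) = 16×1.5200×10^7/(π×26.79) = 2.890×10^6 mm³.
d = (2.890×10^6)^(1/3) = 142.4 mm.

d = 142 mm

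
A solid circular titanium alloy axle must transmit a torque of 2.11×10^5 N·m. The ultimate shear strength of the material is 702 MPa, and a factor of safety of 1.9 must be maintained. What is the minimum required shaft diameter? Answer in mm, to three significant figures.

Allowable shear stress τ_allow = 702/1.9 = 369.5 MPa.
For a solid shaft τ = 16T/(πd³), so d³ = 16T/(π τ_allow) = 16×2.1100×10^8/(π×369.5) = 2.908×10^6 mm³.
d = (2.908×10^6)^(1/3) = 142.7 mm.

d = 143 mm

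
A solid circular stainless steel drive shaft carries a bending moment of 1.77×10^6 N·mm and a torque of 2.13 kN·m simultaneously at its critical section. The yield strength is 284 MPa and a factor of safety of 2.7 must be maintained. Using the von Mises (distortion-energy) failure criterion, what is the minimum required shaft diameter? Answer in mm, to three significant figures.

d = 62.8 mm

σ_allow = σ_y/n = 284/2.7 = 105.2 MPa.
For a solid shaft σ_b = 32M/(πd³) and τ = 16T/(πd³), so the von Mises stress is σ' = (16/πd³)·√(4M²+3T²).
√(4M²+3T²) = √(4×(1.770×10^6)² + 3×(2.130×10^6)²) = 5.113×10^6 N·mm.
d³ = 16×5.113×10^6/(π×105.2) = 247600 mm³.
d = 62.79 mm.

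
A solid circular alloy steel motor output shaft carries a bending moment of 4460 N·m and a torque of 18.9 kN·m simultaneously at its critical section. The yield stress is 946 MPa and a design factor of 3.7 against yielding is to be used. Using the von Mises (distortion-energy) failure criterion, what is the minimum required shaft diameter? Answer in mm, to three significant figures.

d = 87.8 mm

σ_allow = σ_y/n = 946/3.7 = 255.7 MPa.
For a solid shaft σ_b = 32M/(πd³) and τ = 16T/(πd³), so the von Mises stress is σ' = (16/πd³)·√(4M²+3T²).
√(4M²+3T²) = √(4×(4.460×10^6)² + 3×(1.890×10^7)²) = 3.393×10^7 N·mm.
d³ = 16×3.393×10^7/(π×255.7) = 675900 mm³.
d = 87.76 mm.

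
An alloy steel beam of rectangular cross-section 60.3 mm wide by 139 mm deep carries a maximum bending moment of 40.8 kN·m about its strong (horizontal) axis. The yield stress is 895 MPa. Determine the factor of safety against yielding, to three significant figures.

n = 4.26

Section modulus S = bh²/6 = 60.3×139²/6 = 194200 mm³.
σ = M/S = 4.0800×10^7/194200 = 210.1 MPa.
n = 895/210.1 = 4.259.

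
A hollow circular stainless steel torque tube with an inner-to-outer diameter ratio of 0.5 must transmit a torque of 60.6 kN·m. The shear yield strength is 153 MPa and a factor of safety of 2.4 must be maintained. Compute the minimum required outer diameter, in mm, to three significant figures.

τ_allow = 153/2.4 = 63.75 MPa.
For a hollow shaft τ = 16T/[πd_o³(1−k⁴)] with k = 0.5, so 1−k⁴ = 0.9375.
d_o³ = 16T/[π τ_allow (1−k⁴)] = 16×6.0600×10^7/(π×63.75×0.9375) = 5.164×10^6 mm³.
d_o = 172.8 mm.

d_o = 173 mm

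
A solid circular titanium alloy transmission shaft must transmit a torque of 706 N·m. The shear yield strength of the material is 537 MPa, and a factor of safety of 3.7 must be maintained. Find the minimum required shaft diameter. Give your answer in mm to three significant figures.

d = 29.2 mm

Allowable shear stress τ_allow = 537/3.7 = 145.1 MPa.
For a solid shaft τ = 16T/(πd³), so d³ = 16T/(π τ_allow) = 16×706000/(π×145.1) = 24770 mm³.
d = (24770)^(1/3) = 29.15 mm.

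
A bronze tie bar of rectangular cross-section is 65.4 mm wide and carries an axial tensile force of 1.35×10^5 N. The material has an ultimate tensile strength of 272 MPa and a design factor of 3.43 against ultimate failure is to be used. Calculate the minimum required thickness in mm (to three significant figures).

σ_allow = 272/3.43 = 79.30 MPa.
Required area A = F/σ_allow = 135000/79.30 = 1702 mm².
t = A/w = 1702/65.4 = 26.03 mm.

t = 26.0 mm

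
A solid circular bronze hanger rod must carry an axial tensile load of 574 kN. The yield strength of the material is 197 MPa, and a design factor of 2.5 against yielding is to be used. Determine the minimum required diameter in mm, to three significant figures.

Allowable stress σ_allow = 197/2.5 = 78.80 MPa.
Required area A = F/σ_allow = 574000/78.80 = 7284 mm².
A = πd²/4 → d = √(4A/π) = 96.30 mm.

d = 96.3 mm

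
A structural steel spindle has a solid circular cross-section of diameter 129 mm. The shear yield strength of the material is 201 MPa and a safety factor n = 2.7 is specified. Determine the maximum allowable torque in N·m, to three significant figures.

τ_allow = 201/2.7 = 74.44 MPa.
For a solid shaft T_allow = τ_allow·πd³/16; πd³/16 = π×129³/16 = 421500 mm³.
T_allow = 74.44×421500 = 3.138×10^7 N·mm = 31380 N·m.

T_allow = 31400 N·m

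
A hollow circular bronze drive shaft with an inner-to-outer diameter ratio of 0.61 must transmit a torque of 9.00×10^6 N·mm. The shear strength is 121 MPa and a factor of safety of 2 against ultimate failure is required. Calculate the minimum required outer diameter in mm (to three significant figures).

d_o = 95.8 mm

τ_allow = 121/2 = 60.50 MPa.
For a hollow shaft τ = 16T/[πd_o³(1−k⁴)] with k = 0.61, so 1−k⁴ = 0.8615.
d_o³ = 16T/[π τ_allow (1−k⁴)] = 16×9000000/(π×60.50×0.8615) = 879400 mm³.
d_o = 95.81 mm.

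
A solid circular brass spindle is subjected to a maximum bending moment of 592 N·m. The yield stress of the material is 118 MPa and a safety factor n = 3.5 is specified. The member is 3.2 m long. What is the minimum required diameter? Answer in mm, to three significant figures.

σ_allow = 118/3.5 = 33.71 MPa.
For a solid circular section σ = 32M/(πd³), so d³ = 32M/(π σ_allow) = 32×592000/(π×33.71) = 178900 mm³.
d = 56.34 mm.

d = 56.3 mm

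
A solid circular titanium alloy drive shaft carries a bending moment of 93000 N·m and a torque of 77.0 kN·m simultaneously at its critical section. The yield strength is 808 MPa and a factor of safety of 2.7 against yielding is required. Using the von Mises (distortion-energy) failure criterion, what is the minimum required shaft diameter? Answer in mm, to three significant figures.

d = 157 mm

σ_allow = σ_y/n = 808/2.7 = 299.3 MPa.
For a solid shaft σ_b = 32M/(πd³) and τ = 16T/(πd³), so the von Mises stress is σ' = (16/πd³)·√(4M²+3T²).
√(4M²+3T²) = √(4×(9.300×10^7)² + 3×(7.700×10^7)²) = 2.289×10^8 N·mm.
d³ = 16×2.289×10^8/(π×299.3) = 3.895×10^6 mm³.
d = 157.3 mm.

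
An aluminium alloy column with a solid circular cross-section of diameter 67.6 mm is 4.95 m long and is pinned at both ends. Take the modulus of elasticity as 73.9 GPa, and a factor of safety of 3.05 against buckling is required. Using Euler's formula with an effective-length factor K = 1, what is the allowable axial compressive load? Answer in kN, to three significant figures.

I = πd⁴/64 = π×67.6⁴/64 = 1.025×10^6 mm⁴.
Effective length L_e = KL = 1×4.95 m = 4950 mm.
Euler critical load P_cr = π²EI/L_e² = π²×73900×1.025×10^6/4950² = 30510 N.
P_allow = P_cr/n = 30510/3.05 = 10000 N.

P_allow = 10.0 kN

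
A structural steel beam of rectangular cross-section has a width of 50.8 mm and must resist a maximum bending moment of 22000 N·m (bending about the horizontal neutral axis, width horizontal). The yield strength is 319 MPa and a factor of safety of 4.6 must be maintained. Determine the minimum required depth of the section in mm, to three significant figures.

h = 194 mm

σ_allow = 319/4.6 = 69.35 MPa.
For a rectangular section σ = 6M/(bh²), so h² = 6M/(b σ_allow) = 6×2.2000×10^7/(50.8×69.35) = 37470 mm².
h = 193.6 mm.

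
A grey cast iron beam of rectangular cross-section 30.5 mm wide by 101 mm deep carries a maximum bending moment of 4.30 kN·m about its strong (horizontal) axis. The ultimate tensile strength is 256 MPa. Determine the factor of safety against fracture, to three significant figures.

Section modulus S = bh²/6 = 30.5×101²/6 = 51860 mm³.
σ = M/S = 4300000/51860 = 82.92 MPa.
n = 256/82.92 = 3.087.

n = 3.09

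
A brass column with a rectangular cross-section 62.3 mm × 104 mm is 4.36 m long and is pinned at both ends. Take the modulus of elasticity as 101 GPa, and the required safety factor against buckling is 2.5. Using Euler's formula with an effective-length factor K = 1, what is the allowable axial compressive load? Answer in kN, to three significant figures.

Buckling occurs about the weak axis: I_min = h·b³/12 = 104×62.3³/12 = 2.096×10^6 mm⁴ (b = 62.3 mm is the smaller dimension).
Effective length L_e = KL = 1×4.36 m = 4360 mm.
Euler critical load P_cr = π²EI/L_e² = π²×101000×2.096×10^6/4360² = 109900 N.
P_allow = P_cr/n = 109900/2.5 = 43960 N.

P_allow = 44.0 kN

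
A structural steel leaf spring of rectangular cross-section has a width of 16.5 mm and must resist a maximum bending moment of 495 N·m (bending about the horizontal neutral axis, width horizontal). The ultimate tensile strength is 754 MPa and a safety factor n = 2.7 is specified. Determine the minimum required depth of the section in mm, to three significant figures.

h = 25.4 mm

σ_allow = 754/2.7 = 279.3 MPa.
For a rectangular section σ = 6M/(bh²), so h² = 6M/(b σ_allow) = 6×495000/(16.5×279.3) = 644.6 mm².
h = 25.39 mm.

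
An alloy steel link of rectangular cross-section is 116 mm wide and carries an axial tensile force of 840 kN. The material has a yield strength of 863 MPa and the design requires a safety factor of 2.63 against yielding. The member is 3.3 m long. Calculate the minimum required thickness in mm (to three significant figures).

t = 22.1 mm

σ_allow = 863/2.63 = 328.1 MPa.
Required area A = F/σ_allow = 840000/328.1 = 2560 mm².
t = A/w = 2560/116 = 22.07 mm.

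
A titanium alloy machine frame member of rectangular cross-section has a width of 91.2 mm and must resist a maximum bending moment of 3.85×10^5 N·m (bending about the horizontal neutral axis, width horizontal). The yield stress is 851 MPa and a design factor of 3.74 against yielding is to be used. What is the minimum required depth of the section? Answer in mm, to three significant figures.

h = 334 mm

σ_allow = 851/3.74 = 227.5 MPa.
For a rectangular section σ = 6M/(bh²), so h² = 6M/(b σ_allow) = 6×3.8500×10^8/(91.2×227.5) = 111300 mm².
h = 333.6 mm.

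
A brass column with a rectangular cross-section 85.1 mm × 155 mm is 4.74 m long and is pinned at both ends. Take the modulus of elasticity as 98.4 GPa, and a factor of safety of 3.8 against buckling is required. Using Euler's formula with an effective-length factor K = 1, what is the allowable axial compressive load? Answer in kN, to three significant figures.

P_allow = 90.6 kN

Buckling occurs about the weak axis: I_min = h·b³/12 = 155×85.1³/12 = 7.960×10^6 mm⁴ (b = 85.1 mm is the smaller dimension).
Effective length L_e = KL = 1×4.74 m = 4740 mm.
Euler critical load P_cr = π²EI/L_e² = π²×98400×7.960×10^6/4740² = 344100 N.
P_allow = P_cr/n = 344100/3.8 = 90550 N.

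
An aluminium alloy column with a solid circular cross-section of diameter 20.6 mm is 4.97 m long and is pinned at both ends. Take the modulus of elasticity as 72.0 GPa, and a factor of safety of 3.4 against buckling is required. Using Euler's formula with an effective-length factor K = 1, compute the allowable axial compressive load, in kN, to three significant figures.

I = πd⁴/64 = π×20.6⁴/64 = 8840 mm⁴.
Effective length L_e = KL = 1×4.97 m = 4970 mm.
Euler critical load P_cr = π²EI/L_e² = π²×72000×8840/4970² = 254.3 N.
P_allow = P_cr/n = 254.3/3.4 = 74.80 N.

P_allow = 0.0748 kN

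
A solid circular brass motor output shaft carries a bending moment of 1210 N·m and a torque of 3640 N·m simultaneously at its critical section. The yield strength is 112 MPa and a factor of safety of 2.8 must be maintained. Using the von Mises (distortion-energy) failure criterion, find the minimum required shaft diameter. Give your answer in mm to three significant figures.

d = 95.1 mm

σ_allow = σ_y/n = 112/2.8 = 40.00 MPa.
For a solid shaft σ_b = 32M/(πd³) and τ = 16T/(πd³), so the von Mises stress is σ' = (16/πd³)·√(4M²+3T²).
√(4M²+3T²) = √(4×(1.210×10^6)² + 3×(3.640×10^6)²) = 6.753×10^6 N·mm.
d³ = 16×6.753×10^6/(π×40.00) = 859800 mm³.
d = 95.09 mm.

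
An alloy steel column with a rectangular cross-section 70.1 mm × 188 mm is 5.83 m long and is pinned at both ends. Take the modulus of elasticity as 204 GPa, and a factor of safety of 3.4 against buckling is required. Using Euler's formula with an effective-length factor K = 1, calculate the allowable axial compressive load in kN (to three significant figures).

Buckling occurs about the weak axis: I_min = h·b³/12 = 188×70.1³/12 = 5.397×10^6 mm⁴ (b = 70.1 mm is the smaller dimension).
Effective length L_e = KL = 1×5.83 m = 5830 mm.
Euler critical load P_cr = π²EI/L_e² = π²×204000×5.397×10^6/5830² = 319700 N.
P_allow = P_cr/n = 319700/3.4 = 94030 N.

P_allow = 94.0 kN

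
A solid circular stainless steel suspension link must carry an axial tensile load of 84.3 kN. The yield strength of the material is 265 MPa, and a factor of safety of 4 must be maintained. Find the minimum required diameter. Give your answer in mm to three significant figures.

Allowable stress σ_allow = 265/4 = 66.25 MPa.
Required area A = F/σ_allow = 84300/66.25 = 1272 mm².
A = πd²/4 → d = √(4A/π) = 40.25 mm.

d = 40.3 mm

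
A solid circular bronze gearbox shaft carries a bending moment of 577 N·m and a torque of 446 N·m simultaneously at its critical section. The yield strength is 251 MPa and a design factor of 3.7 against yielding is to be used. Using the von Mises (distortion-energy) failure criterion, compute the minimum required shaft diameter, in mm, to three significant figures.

d = 47.1 mm

σ_allow = σ_y/n = 251/3.7 = 67.84 MPa.
For a solid shaft σ_b = 32M/(πd³) and τ = 16T/(πd³), so the von Mises stress is σ' = (16/πd³)·√(4M²+3T²).
√(4M²+3T²) = √(4×(577000)² + 3×(446000)²) = 1.389×10^6 N·mm.
d³ = 16×1.389×10^6/(π×67.84) = 104300 mm³.
d = 47.07 mm.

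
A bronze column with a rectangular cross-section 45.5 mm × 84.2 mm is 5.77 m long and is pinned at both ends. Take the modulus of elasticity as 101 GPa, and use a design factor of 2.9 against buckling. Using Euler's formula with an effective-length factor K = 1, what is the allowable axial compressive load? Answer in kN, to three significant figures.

Buckling occurs about the weak axis: I_min = h·b³/12 = 84.2×45.5³/12 = 660900 mm⁴ (b = 45.5 mm is the smaller dimension).
Effective length L_e = KL = 1×5.77 m = 5770 mm.
Euler critical load P_cr = π²EI/L_e² = π²×101000×660900/5770² = 19790 N.
P_allow = P_cr/n = 19790/2.9 = 6824 N.

P_allow = 6.82 kN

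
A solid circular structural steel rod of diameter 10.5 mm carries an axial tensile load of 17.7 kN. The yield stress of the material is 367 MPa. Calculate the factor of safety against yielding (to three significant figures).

A = πd²/4 = 86.59 mm².
σ = F/A = 17700/86.59 = 204.4 MPa.
n = 367/204.4 = 1.795.

n = 1.80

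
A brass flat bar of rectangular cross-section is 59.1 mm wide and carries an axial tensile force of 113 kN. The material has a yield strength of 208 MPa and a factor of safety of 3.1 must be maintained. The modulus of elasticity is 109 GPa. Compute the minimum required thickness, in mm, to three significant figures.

σ_allow = 208/3.1 = 67.10 MPa.
Required area A = F/σ_allow = 113000/67.10 = 1684 mm².
t = A/w = 1684/59.1 = 28.50 mm.

t = 28.5 mm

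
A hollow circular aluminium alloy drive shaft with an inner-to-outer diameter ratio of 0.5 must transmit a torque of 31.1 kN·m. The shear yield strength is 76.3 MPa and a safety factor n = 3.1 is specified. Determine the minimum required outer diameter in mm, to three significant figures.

d_o = 190 mm

τ_allow = 76.3/3.1 = 24.61 MPa.
For a hollow shaft τ = 16T/[πd_o³(1−k⁴)] with k = 0.5, so 1−k⁴ = 0.9375.
d_o³ = 16T/[π τ_allow (1−k⁴)] = 16×3.1100×10^7/(π×24.61×0.9375) = 6.864×10^6 mm³.
d_o = 190.0 mm.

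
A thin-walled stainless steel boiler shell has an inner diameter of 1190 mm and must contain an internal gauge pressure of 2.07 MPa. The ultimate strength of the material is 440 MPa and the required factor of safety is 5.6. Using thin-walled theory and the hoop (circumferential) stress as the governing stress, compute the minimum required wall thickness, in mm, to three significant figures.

t = 15.7 mm

σ_allow = 440/5.6 = 78.57 MPa.
Hoop stress σ_h = pD/(2t), so t = pD/(2σ_allow) = 2.07×1190/(2×78.57) = 15.68 mm.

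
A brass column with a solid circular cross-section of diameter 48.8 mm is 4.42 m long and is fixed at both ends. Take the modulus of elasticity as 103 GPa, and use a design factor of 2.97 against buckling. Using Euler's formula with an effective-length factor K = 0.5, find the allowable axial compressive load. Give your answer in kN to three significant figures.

I = πd⁴/64 = π×48.8⁴/64 = 278400 mm⁴.
Effective length L_e = KL = 0.5×4.42 m = 2210 mm.
Euler critical load P_cr = π²EI/L_e² = π²×103000×278400/2210² = 57940 N.
P_allow = P_cr/n = 57940/2.97 = 19510 N.

P_allow = 19.5 kN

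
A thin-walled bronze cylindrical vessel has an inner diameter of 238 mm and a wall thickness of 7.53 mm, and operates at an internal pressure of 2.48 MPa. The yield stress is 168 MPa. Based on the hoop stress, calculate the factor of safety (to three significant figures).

σ_h = pD/(2t) = 2.48×238/(2×7.53) = 39.19 MPa.
n = 168/39.19 = 4.287.

n = 4.29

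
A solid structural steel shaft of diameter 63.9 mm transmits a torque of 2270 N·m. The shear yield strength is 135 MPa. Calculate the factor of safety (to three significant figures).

τ = 16T/(πd³) = 16×2270000/(π×63.9³) = 44.31 MPa.
n = τ_limit/τ = 135/44.31 = 3.047.

n = 3.05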